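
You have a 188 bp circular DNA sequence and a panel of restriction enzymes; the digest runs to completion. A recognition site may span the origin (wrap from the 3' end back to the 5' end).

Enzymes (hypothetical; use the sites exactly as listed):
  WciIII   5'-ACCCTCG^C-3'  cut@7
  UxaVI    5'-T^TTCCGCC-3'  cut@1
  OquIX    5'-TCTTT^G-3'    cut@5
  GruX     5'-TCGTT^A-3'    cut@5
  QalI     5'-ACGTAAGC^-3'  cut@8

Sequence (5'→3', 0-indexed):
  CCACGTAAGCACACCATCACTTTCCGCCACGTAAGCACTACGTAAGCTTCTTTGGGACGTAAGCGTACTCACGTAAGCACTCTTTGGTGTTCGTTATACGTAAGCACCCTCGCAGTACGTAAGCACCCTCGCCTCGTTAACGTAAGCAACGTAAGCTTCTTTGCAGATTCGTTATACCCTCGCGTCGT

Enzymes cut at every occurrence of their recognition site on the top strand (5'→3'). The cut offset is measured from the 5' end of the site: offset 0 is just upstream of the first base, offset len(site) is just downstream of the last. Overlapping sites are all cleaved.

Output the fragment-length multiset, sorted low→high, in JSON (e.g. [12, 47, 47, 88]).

Per-enzyme occurrences:
  WciIII (ACCCTCGC, off=7): starts [105, 124, 175] → cuts [112, 131, 182]
  UxaVI (TTTCCGCC, off=1): starts [20] → cuts [21]
  OquIX (TCTTTG, off=5): starts [48, 80, 157] → cuts [53, 85, 162]
  GruX (TCGTTA, off=5): starts [90, 133, 168] → cuts [95, 138, 173]
  QalI (ACGTAAGC, off=8): starts [2, 28, 39, 56, 70, 97, 116, 139, 148] → cuts [10, 36, 47, 64, 78, 105, 124, 147, 156]

Pooled cuts: [10, 21, 36, 47, 53, 64, 78, 85, 95, 105, 112, 124, 131, 138, 147, 156, 162, 173, 182]

Fragment lengths:
  10→21: 11 bp
  21→36: 15 bp
  36→47: 11 bp
  47→53: 6 bp
  53→64: 11 bp
  64→78: 14 bp
  78→85: 7 bp
  85→95: 10 bp
  95→105: 10 bp
  105→112: 7 bp
  112→124: 12 bp
  124→131: 7 bp
  131→138: 7 bp
  138→147: 9 bp
  147→156: 9 bp
  156→162: 6 bp
  162→173: 11 bp
  173→182: 9 bp
  182→10 (wrap): 188-182+10 = 16 bp

[6,6,7,7,7,7,9,9,9,10,10,11,11,11,11,12,14,15,16]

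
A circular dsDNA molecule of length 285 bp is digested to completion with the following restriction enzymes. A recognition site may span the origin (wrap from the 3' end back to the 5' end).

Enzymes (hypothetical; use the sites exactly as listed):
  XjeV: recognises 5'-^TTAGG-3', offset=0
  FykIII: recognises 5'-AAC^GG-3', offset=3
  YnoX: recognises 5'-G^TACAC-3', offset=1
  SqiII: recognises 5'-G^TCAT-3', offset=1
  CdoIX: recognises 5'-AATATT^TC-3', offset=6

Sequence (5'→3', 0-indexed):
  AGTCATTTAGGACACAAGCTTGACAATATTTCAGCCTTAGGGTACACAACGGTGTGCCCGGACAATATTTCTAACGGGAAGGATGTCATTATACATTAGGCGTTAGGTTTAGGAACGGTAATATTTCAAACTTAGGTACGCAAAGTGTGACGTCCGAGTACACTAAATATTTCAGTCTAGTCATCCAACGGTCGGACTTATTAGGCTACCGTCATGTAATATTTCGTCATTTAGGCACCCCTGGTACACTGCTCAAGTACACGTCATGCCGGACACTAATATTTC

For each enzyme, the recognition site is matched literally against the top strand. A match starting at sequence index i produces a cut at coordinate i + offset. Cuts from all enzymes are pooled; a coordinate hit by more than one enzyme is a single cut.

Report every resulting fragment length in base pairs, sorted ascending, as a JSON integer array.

[3,4,4,4,6,6,6,6,6,6,7,8,8,9,9,9,10,10,11,11,12,13,13,14,19,20,24,27]

Scan for sites:
  XjeV (TTAGG, off=0): starts [6, 36, 95, 102, 108, 131, 200, 230] → cuts [6, 36, 95, 102, 108, 131, 200, 230]
  FykIII (AACGG, off=3): starts [47, 72, 113, 186] → cuts [50, 75, 116, 189]
  YnoX (GTACAC, off=1): starts [41, 157, 243, 256] → cuts [42, 158, 244, 257]
  SqiII (GTCAT, off=1): starts [1, 84, 179, 210, 225, 262] → cuts [2, 85, 180, 211, 226, 263]
  CdoIX (AATATTTC, off=6): starts [24, 63, 119, 165, 217, 277] → cuts [30, 69, 125, 171, 223, 283]

Pooled cuts: [2, 6, 30, 36, 42, 50, 69, 75, 85, 95, 102, 108, 116, 125, 131, 158, 171, 180, 189, 200, 211, 223, 226, 230, 244, 257, 263, 283]

Fragment lengths:
  2→6: 4 bp
  6→30: 24 bp
  30→36: 6 bp
  36→42: 6 bp
  42→50: 8 bp
  50→69: 19 bp
  69→75: 6 bp
  75→85: 10 bp
  85→95: 10 bp
  95→102: 7 bp
  102→108: 6 bp
  108→116: 8 bp
  116→125: 9 bp
  125→131: 6 bp
  131→158: 27 bp
  158→171: 13 bp
  171→180: 9 bp
  180→189: 9 bp
  189→200: 11 bp
  200→211: 11 bp
  211→223: 12 bp
  223→226: 3 bp
  226→230: 4 bp
  230→244: 14 bp
  244→257: 13 bp
  257→263: 6 bp
  263→283: 20 bp
  283→2 (wrap): 285-283+2 = 4 bp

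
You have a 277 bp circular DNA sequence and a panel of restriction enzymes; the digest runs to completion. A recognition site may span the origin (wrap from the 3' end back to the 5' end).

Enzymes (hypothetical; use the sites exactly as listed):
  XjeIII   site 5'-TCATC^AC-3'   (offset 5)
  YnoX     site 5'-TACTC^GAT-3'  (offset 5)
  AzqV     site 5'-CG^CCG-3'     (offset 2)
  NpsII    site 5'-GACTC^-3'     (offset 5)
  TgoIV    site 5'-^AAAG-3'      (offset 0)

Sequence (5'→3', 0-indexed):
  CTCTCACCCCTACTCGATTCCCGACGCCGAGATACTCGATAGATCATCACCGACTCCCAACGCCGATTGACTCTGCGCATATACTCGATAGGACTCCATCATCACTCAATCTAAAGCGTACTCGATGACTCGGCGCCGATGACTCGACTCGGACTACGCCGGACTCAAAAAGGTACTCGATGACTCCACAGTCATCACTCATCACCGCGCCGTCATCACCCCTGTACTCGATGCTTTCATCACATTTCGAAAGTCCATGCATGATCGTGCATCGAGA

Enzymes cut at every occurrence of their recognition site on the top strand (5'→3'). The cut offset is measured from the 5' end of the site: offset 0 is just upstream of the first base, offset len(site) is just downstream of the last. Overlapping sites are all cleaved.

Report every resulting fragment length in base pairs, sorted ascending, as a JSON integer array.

[2,4,5,6,6,7,7,8,8,8,8,8,8,8,9,10,10,10,10,11,11,11,11,11,12,12,12,13,31]

Site scan:
  XjeIII TCATCAC/5: at [43, 98, 191, 198, 212, 236] ⇒ [48, 103, 196, 203, 217, 241]
  YnoX TACTCGAT/5: at [10, 32, 81, 118, 173, 224] ⇒ [15, 37, 86, 123, 178, 229]
  AzqV CGCCG/2: at [24, 60, 133, 156, 207] ⇒ [26, 62, 135, 158, 209]
  NpsII GACTC/5: at [51, 68, 91, 126, 140, 145, 161, 181, 275] ⇒ [3, 56, 73, 96, 131, 145, 150, 166, 186]
  TgoIV AAAG/0: at [112, 168, 249] ⇒ [112, 168, 249]

Pooled cuts: [3, 15, 26, 37, 48, 56, 62, 73, 86, 96, 103, 112, 123, 131, 135, 145, 150, 158, 166, 168, 178, 186, 196, 203, 209, 217, 229, 241, 249]

Fragment lengths:
  3→15: 12 bp
  15→26: 11 bp
  26→37: 11 bp
  37→48: 11 bp
  48→56: 8 bp
  56→62: 6 bp
  62→73: 11 bp
  73→86: 13 bp
  86→96: 10 bp
  96→103: 7 bp
  103→112: 9 bp
  112→123: 11 bp
  123→131: 8 bp
  131→135: 4 bp
  135→145: 10 bp
  145→150: 5 bp
  150→158: 8 bp
  158→166: 8 bp
  166→168: 2 bp
  168→178: 10 bp
  178→186: 8 bp
  186→196: 10 bp
  196→203: 7 bp
  203→209: 6 bp
  209→217: 8 bp
  217→229: 12 bp
  229→241: 12 bp
  241→249: 8 bp
  249→3 (wrap): 277-249+3 = 31 bp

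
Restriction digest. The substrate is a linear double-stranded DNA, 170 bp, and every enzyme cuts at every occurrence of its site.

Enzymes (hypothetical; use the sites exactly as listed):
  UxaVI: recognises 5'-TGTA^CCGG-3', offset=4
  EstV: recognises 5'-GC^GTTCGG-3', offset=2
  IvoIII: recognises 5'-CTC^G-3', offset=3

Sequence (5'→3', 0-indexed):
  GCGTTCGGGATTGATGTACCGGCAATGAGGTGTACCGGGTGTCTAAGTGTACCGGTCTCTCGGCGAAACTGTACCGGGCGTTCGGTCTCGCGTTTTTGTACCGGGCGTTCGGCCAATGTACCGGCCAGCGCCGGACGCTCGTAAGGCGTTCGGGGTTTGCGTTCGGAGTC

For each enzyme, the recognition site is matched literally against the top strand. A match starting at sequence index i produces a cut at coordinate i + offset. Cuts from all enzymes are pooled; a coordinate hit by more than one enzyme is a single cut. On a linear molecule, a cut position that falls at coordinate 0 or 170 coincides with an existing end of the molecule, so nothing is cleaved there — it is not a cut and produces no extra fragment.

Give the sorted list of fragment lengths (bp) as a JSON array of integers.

[2,6,6,7,10,10,10,11,12,13,14,16,16,17,20]

Per-enzyme occurrences:
  UxaVI (TGTACCGG, off=4): starts [14, 30, 47, 69, 96, 116] → cuts [18, 34, 51, 73, 100, 120]
  EstV (GCGTTCGG, off=2): starts [0, 77, 104, 145, 158] → cuts [2, 79, 106, 147, 160]
  IvoIII (CTCG, off=3): starts [58, 86, 137] → cuts [61, 89, 140]

All cut coordinates (distinct, sorted): [2, 18, 34, 51, 61, 73, 79, 89, 100, 106, 120, 140, 147, 160]

Fragment lengths:
  [0,2): 2 bp
  [2,18): 16 bp
  [18,34): 16 bp
  [34,51): 17 bp
  [51,61): 10 bp
  [61,73): 12 bp
  [73,79): 6 bp
  [79,89): 10 bp
  [89,100): 11 bp
  [100,106): 6 bp
  [106,120): 14 bp
  [120,140): 20 bp
  [140,147): 7 bp
  [147,160): 13 bp
  [160,170): 10 bp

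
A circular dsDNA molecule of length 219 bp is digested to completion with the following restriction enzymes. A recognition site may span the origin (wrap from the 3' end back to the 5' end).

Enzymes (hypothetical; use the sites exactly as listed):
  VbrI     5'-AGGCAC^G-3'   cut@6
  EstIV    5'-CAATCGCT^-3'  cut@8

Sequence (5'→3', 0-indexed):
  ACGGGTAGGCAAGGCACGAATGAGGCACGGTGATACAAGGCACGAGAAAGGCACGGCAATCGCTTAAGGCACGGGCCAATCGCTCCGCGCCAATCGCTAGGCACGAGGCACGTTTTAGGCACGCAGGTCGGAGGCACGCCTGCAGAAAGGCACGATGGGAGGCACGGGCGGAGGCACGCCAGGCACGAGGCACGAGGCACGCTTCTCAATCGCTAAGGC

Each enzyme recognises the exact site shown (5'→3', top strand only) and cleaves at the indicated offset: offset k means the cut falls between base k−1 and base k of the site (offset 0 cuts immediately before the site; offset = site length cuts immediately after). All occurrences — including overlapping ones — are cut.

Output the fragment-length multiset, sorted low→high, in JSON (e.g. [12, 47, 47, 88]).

Scan for sites:
  VbrI (AGGCACG, off=6): starts [11, 22, 37, 48, 66, 98, 105, 116, 131, 147, 159, 171, 180, 187, 194, 215] → cuts [2, 17, 28, 43, 54, 72, 104, 111, 122, 137, 153, 165, 177, 186, 193, 200]
  EstIV (CAATCGCT, off=8): starts [56, 76, 90, 206] → cuts [64, 84, 98, 214]

Pooled cuts: [2, 17, 28, 43, 54, 64, 72, 84, 98, 104, 111, 122, 137, 153, 165, 177, 186, 193, 200, 214]

Fragments:
  2→17: 15 bp
  17→28: 11 bp
  28→43: 15 bp
  43→54: 11 bp
  54→64: 10 bp
  64→72: 8 bp
  72→84: 12 bp
  84→98: 14 bp
  98→104: 6 bp
  104→111: 7 bp
  111→122: 11 bp
  122→137: 15 bp
  137→153: 16 bp
  153→165: 12 bp
  165→177: 12 bp
  177→186: 9 bp
  186→193: 7 bp
  193→200: 7 bp
  200→214: 14 bp
  214→2 (wrap): 219-214+2 = 7 bp

[6,7,7,7,7,8,9,10,11,11,11,12,12,12,14,14,15,15,15,16]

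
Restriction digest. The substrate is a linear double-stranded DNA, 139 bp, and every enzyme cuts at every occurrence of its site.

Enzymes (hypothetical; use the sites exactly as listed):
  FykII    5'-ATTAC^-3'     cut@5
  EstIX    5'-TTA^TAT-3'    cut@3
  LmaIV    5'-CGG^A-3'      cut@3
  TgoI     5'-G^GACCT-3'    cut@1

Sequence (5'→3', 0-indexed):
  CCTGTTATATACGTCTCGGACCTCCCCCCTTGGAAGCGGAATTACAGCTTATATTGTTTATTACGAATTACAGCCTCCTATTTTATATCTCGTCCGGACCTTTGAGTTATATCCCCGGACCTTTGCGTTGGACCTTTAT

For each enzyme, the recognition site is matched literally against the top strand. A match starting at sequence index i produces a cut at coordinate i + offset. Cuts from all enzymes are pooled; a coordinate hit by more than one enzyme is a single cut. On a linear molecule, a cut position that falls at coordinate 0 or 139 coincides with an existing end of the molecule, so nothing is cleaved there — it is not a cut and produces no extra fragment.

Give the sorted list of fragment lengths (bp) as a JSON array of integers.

[1,1,1,6,6,7,7,8,9,11,11,12,12,13,14,20]

Scan for sites:
  FykII (ATTAC, off=5): starts [40, 59, 66] → cuts [45, 64, 71]
  EstIX (TTATAT, off=3): starts [4, 48, 82, 106] → cuts [7, 51, 85, 109]
  LmaIV (CGGA, off=3): starts [16, 36, 94, 115] → cuts [19, 39, 97, 118]
  TgoI (GGACCT, off=1): starts [17, 95, 116, 129] → cuts [18, 96, 117, 130]

All cut coordinates (distinct, sorted): [7, 18, 19, 39, 45, 51, 64, 71, 85, 96, 97, 109, 117, 118, 130]

Fragments:
  [0,7): 7 bp
  [7,18): 11 bp
  [18,19): 1 bp
  [19,39): 20 bp
  [39,45): 6 bp
  [45,51): 6 bp
  [51,64): 13 bp
  [64,71): 7 bp
  [71,85): 14 bp
  [85,96): 11 bp
  [96,97): 1 bp
  [97,109): 12 bp
  [109,117): 8 bp
  [117,118): 1 bp
  [118,130): 12 bp
  [130,139): 9 bp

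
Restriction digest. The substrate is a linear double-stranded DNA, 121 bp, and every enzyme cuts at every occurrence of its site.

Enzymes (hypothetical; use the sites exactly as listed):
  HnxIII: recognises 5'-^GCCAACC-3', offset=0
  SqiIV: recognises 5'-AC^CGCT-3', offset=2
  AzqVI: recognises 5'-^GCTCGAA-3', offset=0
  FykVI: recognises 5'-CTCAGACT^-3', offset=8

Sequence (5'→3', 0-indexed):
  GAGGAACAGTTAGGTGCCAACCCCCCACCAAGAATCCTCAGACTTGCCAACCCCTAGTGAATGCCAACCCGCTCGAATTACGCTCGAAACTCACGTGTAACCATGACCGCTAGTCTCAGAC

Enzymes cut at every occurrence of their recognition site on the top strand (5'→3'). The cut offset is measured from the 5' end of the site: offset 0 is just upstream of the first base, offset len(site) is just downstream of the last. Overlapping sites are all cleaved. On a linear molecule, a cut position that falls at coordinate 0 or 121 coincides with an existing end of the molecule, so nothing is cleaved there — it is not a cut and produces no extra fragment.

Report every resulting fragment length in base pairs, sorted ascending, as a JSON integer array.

Site scan:
  HnxIII (GCCAACC, off=0): starts [15, 45, 62] → cuts [15, 45, 62]
  SqiIV (ACCGCT, off=2): starts [105] → cuts [107]
  AzqVI (GCTCGAA, off=0): starts [70, 81] → cuts [70, 81]
  FykVI (CTCAGACT, off=8): starts [36] → cuts [44]

Pooled cuts: [15, 44, 45, 62, 70, 81, 107]

Fragment lengths:
  [0,15): 15 bp
  [15,44): 29 bp
  [44,45): 1 bp
  [45,62): 17 bp
  [62,70): 8 bp
  [70,81): 11 bp
  [81,107): 26 bp
  [107,121): 14 bp

[1,8,11,14,15,17,26,29]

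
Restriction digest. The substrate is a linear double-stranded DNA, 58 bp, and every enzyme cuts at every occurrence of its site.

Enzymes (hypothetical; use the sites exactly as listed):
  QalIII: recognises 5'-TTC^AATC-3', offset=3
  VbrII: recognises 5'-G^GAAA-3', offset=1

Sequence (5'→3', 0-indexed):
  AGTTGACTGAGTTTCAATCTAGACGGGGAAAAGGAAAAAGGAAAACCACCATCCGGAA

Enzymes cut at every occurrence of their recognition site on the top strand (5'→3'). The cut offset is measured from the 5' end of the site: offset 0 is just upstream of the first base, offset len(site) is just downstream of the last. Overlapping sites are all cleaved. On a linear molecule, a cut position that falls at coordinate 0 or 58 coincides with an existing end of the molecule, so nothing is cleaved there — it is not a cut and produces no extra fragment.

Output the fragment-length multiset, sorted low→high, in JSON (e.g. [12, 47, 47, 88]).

Per-enzyme occurrences:
  QalIII TTCAATC/3: at [12] ⇒ [15]
  VbrII GGAAA/1: at [26, 32, 39] ⇒ [27, 33, 40]

All cut coordinates (distinct, sorted): [15, 27, 33, 40]

Fragments:
  [0,15): 15 bp
  [15,27): 12 bp
  [27,33): 6 bp
  [33,40): 7 bp
  [40,58): 18 bp

[6,7,12,15,18]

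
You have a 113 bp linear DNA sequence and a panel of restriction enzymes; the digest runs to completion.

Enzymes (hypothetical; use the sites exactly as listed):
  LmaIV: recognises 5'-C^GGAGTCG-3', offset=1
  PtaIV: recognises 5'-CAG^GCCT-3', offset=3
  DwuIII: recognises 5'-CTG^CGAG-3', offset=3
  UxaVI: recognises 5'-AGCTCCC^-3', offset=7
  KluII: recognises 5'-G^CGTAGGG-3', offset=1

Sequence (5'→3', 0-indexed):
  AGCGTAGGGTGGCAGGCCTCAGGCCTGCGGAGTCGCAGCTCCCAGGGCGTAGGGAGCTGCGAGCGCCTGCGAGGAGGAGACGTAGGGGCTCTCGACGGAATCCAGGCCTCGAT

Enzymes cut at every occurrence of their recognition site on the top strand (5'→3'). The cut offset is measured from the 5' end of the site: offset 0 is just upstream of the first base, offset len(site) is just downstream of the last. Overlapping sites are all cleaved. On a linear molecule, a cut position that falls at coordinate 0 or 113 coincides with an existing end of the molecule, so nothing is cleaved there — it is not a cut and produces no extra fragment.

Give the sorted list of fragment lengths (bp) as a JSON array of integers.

[2,4,6,7,8,10,12,13,15,36]

Per-enzyme occurrences:
  LmaIV (CGGAGTCG, off=1): starts [27] → cuts [28]
  PtaIV (CAGGCCT, off=3): starts [12, 19, 102] → cuts [15, 22, 105]
  DwuIII (CTGCGAG, off=3): starts [56, 66] → cuts [59, 69]
  UxaVI (AGCTCCC, off=7): starts [36] → cuts [43]
  KluII (GCGTAGGG, off=1): starts [1, 46] → cuts [2, 47]

Pooled cuts: [2, 15, 22, 28, 43, 47, 59, 69, 105]

Fragment lengths:
  [0,2): 2 bp
  [2,15): 13 bp
  [15,22): 7 bp
  [22,28): 6 bp
  [28,43): 15 bp
  [43,47): 4 bp
  [47,59): 12 bp
  [59,69): 10 bp
  [69,105): 36 bp
  [105,113): 8 bp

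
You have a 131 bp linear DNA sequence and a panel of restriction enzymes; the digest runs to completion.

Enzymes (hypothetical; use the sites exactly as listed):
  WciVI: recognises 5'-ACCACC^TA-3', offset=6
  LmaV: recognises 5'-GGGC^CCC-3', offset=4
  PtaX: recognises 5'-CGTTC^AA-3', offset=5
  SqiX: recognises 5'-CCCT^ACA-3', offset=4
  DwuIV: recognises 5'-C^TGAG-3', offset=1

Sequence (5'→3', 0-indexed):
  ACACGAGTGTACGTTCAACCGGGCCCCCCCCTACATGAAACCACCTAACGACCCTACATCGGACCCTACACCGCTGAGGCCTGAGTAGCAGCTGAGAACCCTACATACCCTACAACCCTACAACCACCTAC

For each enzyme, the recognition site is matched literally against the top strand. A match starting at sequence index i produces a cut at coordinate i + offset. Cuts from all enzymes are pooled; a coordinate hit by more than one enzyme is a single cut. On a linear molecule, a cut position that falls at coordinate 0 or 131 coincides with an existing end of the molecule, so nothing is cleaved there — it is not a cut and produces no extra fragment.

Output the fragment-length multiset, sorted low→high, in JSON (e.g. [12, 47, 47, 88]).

[3,7,7,8,8,8,9,9,10,10,11,12,13,16]

Scan for sites:
  WciVI ACCACCTA/6: at [39, 122] ⇒ [45, 128]
  LmaV GGGCCCC/4: at [20] ⇒ [24]
  PtaX CGTTCAA/5: at [11] ⇒ [16]
  SqiX CCCTACA/4: at [28, 51, 63, 98, 107, 115] ⇒ [32, 55, 67, 102, 111, 119]
  DwuIV CTGAG/1: at [73, 80, 91] ⇒ [74, 81, 92]

All cut coordinates (distinct, sorted): [16, 24, 32, 45, 55, 67, 74, 81, 92, 102, 111, 119, 128]

Fragment lengths:
  [0,16): 16 bp
  [16,24): 8 bp
  [24,32): 8 bp
  [32,45): 13 bp
  [45,55): 10 bp
  [55,67): 12 bp
  [67,74): 7 bp
  [74,81): 7 bp
  [81,92): 11 bp
  [92,102): 10 bp
  [102,111): 9 bp
  [111,119): 8 bp
  [119,128): 9 bp
  [128,131): 3 bp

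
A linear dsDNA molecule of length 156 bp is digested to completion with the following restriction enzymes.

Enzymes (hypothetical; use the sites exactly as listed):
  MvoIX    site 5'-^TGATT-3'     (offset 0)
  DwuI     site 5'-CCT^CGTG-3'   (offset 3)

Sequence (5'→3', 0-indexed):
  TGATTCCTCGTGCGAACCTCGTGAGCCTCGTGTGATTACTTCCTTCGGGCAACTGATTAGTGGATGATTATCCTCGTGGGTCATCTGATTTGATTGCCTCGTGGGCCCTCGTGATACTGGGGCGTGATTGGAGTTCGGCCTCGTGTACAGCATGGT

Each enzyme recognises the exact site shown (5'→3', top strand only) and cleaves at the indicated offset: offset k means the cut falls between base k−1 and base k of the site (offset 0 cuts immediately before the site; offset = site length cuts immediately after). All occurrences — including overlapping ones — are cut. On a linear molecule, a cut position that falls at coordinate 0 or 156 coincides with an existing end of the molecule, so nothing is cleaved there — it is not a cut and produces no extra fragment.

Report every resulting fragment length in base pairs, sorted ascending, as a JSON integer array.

Scan for sites:
  MvoIX (TGATT, off=0): starts [0, 32, 53, 64, 85, 90, 124] → cuts [32, 53, 64, 85, 90, 124] (position 0 is a terminus of the linear molecule — no cut)
  DwuI (CCTCGTG, off=3): starts [5, 16, 25, 71, 96, 106, 138] → cuts [8, 19, 28, 74, 99, 109, 141]

Pooled cuts: [8, 19, 28, 32, 53, 64, 74, 85, 90, 99, 109, 124, 141]

Fragment lengths:
  [0,8): 8 bp
  [8,19): 11 bp
  [19,28): 9 bp
  [28,32): 4 bp
  [32,53): 21 bp
  [53,64): 11 bp
  [64,74): 10 bp
  [74,85): 11 bp
  [85,90): 5 bp
  [90,99): 9 bp
  [99,109): 10 bp
  [109,124): 15 bp
  [124,141): 17 bp
  [141,156): 15 bp

[4,5,8,9,9,10,10,11,11,11,15,15,17,21]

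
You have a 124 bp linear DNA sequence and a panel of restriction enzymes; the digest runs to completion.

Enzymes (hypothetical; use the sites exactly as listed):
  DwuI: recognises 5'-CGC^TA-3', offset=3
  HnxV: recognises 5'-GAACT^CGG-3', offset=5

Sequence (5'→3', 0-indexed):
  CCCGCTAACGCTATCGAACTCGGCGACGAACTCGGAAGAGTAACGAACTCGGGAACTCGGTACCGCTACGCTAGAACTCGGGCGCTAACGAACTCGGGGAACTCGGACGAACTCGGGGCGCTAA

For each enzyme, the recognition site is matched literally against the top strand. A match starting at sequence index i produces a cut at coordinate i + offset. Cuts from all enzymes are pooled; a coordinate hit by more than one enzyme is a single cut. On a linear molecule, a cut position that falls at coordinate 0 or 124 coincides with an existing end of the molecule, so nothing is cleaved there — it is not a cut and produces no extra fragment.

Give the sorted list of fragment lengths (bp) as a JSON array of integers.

Site scan:
  DwuI (CGCTA, off=3): starts [2, 8, 63, 68, 82, 118] → cuts [5, 11, 66, 71, 85, 121]
  HnxV (GAACTCGG, off=5): starts [15, 27, 44, 52, 73, 89, 98, 108] → cuts [20, 32, 49, 57, 78, 94, 103, 113]

All cut coordinates (distinct, sorted): [5, 11, 20, 32, 49, 57, 66, 71, 78, 85, 94, 103, 113, 121]

Fragment lengths:
  [0,5): 5 bp
  [5,11): 6 bp
  [11,20): 9 bp
  [20,32): 12 bp
  [32,49): 17 bp
  [49,57): 8 bp
  [57,66): 9 bp
  [66,71): 5 bp
  [71,78): 7 bp
  [78,85): 7 bp
  [85,94): 9 bp
  [94,103): 9 bp
  [103,113): 10 bp
  [113,121): 8 bp
  [121,124): 3 bp

[3,5,5,6,7,7,8,8,9,9,9,9,10,12,17]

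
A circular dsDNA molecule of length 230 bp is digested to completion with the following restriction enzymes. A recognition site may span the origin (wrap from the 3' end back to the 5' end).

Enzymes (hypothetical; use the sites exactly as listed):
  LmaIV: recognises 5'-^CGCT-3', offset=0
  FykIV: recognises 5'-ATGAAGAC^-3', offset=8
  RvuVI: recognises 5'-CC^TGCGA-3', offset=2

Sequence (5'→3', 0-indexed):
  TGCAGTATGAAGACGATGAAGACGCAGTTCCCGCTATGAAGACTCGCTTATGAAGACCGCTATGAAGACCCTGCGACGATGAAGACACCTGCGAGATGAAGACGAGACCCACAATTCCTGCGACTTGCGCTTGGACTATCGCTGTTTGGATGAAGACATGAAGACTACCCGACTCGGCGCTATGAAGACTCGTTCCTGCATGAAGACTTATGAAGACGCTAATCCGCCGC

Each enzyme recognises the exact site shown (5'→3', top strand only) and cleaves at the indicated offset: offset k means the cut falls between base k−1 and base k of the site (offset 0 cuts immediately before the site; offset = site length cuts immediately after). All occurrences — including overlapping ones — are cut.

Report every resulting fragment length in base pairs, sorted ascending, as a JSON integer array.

[1,1,2,3,8,8,9,9,9,10,12,12,12,12,12,13,14,15,15,17,18,18]

Per-enzyme occurrences:
  LmaIV (CGCT, off=0): starts [31, 44, 57, 127, 139, 177, 216, 227] → cuts [31, 44, 57, 127, 139, 177, 216, 227]
  FykIV (ATGAAGAC, off=8): starts [6, 15, 35, 49, 61, 78, 95, 149, 157, 181, 199, 209] → cuts [14, 23, 43, 57, 69, 86, 103, 157, 165, 189, 207, 217]
  RvuVI (CCTGCGA, off=2): starts [69, 87, 116] → cuts [71, 89, 118]

All cut coordinates (distinct, sorted): [14, 23, 31, 43, 44, 57, 69, 71, 86, 89, 103, 118, 127, 139, 157, 165, 177, 189, 207, 216, 217, 227]

Fragments:
  14→23: 9 bp
  23→31: 8 bp
  31→43: 12 bp
  43→44: 1 bp
  44→57: 13 bp
  57→69: 12 bp
  69→71: 2 bp
  71→86: 15 bp
  86→89: 3 bp
  89→103: 14 bp
  103→118: 15 bp
  118→127: 9 bp
  127→139: 12 bp
  139→157: 18 bp
  157→165: 8 bp
  165→177: 12 bp
  177→189: 12 bp
  189→207: 18 bp
  207→216: 9 bp
  216→217: 1 bp
  217→227: 10 bp
  227→14 (wrap): 230-227+14 = 17 bp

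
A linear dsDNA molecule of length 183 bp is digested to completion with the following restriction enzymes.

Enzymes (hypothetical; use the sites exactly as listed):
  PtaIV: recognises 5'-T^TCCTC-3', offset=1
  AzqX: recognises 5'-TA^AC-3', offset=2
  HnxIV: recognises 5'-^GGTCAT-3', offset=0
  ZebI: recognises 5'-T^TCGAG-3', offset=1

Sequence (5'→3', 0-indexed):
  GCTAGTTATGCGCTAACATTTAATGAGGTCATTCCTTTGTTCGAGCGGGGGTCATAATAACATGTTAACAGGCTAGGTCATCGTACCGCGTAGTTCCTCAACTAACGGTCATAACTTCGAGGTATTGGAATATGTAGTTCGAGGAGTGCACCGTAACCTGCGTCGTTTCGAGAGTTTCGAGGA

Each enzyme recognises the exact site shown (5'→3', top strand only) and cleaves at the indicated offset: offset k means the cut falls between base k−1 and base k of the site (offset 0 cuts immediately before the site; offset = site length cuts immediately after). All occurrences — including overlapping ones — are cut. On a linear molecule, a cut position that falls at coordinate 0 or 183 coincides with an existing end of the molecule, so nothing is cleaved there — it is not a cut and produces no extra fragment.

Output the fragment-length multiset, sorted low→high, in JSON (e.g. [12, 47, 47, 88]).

Site scan:
  PtaIV TTCCTC/1: at [93] ⇒ [94]
  AzqX TAAC/2: at [13, 57, 65, 102, 111, 153] ⇒ [15, 59, 67, 104, 113, 155]
  HnxIV GGTCAT/0: at [26, 49, 75, 106] ⇒ [26, 49, 75, 106]
  ZebI TTCGAG/1: at [39, 115, 137, 166, 175] ⇒ [40, 116, 138, 167, 176]

Pooled cuts: [15, 26, 40, 49, 59, 67, 75, 94, 104, 106, 113, 116, 138, 155, 167, 176]

Fragments:
  [0,15): 15 bp
  [15,26): 11 bp
  [26,40): 14 bp
  [40,49): 9 bp
  [49,59): 10 bp
  [59,67): 8 bp
  [67,75): 8 bp
  [75,94): 19 bp
  [94,104): 10 bp
  [104,106): 2 bp
  [106,113): 7 bp
  [113,116): 3 bp
  [116,138): 22 bp
  [138,155): 17 bp
  [155,167): 12 bp
  [167,176): 9 bp
  [176,183): 7 bp

[2,3,7,7,8,8,9,9,10,10,11,12,14,15,17,19,22]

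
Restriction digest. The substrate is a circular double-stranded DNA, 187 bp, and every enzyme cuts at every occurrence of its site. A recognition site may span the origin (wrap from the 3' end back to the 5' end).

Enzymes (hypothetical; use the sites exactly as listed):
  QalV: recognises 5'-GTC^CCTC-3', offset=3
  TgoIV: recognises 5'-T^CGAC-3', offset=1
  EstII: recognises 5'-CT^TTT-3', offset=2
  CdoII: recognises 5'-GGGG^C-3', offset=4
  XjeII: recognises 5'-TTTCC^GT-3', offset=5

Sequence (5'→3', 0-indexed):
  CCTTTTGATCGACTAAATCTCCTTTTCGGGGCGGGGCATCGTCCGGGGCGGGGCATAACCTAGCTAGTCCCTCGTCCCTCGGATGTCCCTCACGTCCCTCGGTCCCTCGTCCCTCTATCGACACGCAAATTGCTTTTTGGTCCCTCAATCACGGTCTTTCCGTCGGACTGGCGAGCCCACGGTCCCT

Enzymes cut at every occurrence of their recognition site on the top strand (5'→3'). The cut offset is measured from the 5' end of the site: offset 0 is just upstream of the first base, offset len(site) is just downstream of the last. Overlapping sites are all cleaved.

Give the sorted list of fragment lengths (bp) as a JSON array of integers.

Scan for sites:
  QalV GTCCCTC/3: at [66, 73, 84, 93, 101, 108, 139, 181] ⇒ [69, 76, 87, 96, 104, 111, 142, 184]
  TgoIV TCGAC/1: at [8, 117] ⇒ [9, 118]
  EstII CTTTT/2: at [1, 21, 132] ⇒ [3, 23, 134]
  CdoII GGGGC/4: at [27, 32, 44, 49] ⇒ [31, 36, 48, 53]
  XjeII TTTCCGT/5: at [156] ⇒ [161]

All cut coordinates (distinct, sorted): [3, 9, 23, 31, 36, 48, 53, 69, 76, 87, 96, 104, 111, 118, 134, 142, 161, 184]

Fragments:
  3→9: 6 bp
  9→23: 14 bp
  23→31: 8 bp
  31→36: 5 bp
  36→48: 12 bp
  48→53: 5 bp
  53→69: 16 bp
  69→76: 7 bp
  76→87: 11 bp
  87→96: 9 bp
  96→104: 8 bp
  104→111: 7 bp
  111→118: 7 bp
  118→134: 16 bp
  134→142: 8 bp
  142→161: 19 bp
  161→184: 23 bp
  184→3 (wrap): 187-184+3 = 6 bp

[5,5,6,6,7,7,7,8,8,8,9,11,12,14,16,16,19,23]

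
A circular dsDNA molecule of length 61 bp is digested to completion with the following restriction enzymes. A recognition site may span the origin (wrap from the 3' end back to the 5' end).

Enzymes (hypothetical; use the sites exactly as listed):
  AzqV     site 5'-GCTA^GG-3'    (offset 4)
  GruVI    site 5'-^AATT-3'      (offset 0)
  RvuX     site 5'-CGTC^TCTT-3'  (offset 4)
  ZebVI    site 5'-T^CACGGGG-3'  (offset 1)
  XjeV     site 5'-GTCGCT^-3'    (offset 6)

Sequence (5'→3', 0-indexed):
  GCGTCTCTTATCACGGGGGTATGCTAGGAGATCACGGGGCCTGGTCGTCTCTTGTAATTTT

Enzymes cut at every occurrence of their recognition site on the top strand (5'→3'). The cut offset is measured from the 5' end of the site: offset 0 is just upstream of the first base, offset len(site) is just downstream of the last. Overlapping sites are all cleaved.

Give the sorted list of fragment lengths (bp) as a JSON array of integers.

[6,6,6,11,15,17]

Scan for sites:
  AzqV GCTAGG/4: at [22] ⇒ [26]
  GruVI AATT/0: at [55] ⇒ [55]
  RvuX CGTCTCTT/4: at [1, 45] ⇒ [5, 49]
  ZebVI TCACGGGG/1: at [10, 31] ⇒ [11, 32]
  XjeV (GTCGCT, off=6): no sites

All cut coordinates (distinct, sorted): [5, 11, 26, 32, 49, 55]

Fragment lengths:
  5→11: 6 bp
  11→26: 15 bp
  26→32: 6 bp
  32→49: 17 bp
  49→55: 6 bp
  55→5 (wrap): 61-55+5 = 11 bp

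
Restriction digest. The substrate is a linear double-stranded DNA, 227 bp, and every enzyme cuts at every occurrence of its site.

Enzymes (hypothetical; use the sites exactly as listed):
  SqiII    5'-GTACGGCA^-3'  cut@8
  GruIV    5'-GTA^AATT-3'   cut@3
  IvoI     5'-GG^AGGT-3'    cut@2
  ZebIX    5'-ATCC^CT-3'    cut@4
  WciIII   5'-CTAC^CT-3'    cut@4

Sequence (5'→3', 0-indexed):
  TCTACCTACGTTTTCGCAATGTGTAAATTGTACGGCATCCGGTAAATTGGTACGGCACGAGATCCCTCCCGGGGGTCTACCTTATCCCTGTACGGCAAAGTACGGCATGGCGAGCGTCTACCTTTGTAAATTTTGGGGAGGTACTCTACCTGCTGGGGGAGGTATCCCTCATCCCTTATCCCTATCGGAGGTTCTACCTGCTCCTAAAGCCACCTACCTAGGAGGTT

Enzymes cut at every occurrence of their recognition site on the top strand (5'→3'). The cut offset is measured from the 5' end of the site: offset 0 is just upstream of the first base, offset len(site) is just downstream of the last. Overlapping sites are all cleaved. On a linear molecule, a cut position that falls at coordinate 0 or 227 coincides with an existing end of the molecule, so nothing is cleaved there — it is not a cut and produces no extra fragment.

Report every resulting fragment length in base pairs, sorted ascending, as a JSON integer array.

Site scan:
  SqiII (GTACGGCA, off=8): starts [29, 49, 89, 99] → cuts [37, 57, 97, 107]
  GruIV (GTAAATT, off=3): starts [22, 41, 125] → cuts [25, 44, 128]
  IvoI (GGAGGT, off=2): starts [136, 157, 186, 220] → cuts [138, 159, 188, 222]
  ZebIX (ATCCCT, off=4): starts [61, 83, 163, 170, 177] → cuts [65, 87, 167, 174, 181]
  WciIII (CTACCT, off=4): starts [1, 76, 117, 145, 193, 213] → cuts [5, 80, 121, 149, 197, 217]

All cut coordinates (distinct, sorted): [5, 25, 37, 44, 57, 65, 80, 87, 97, 107, 121, 128, 138, 149, 159, 167, 174, 181, 188, 197, 217, 222]

Fragment lengths:
  [0,5): 5 bp
  [5,25): 20 bp
  [25,37): 12 bp
  [37,44): 7 bp
  [44,57): 13 bp
  [57,65): 8 bp
  [65,80): 15 bp
  [80,87): 7 bp
  [87,97): 10 bp
  [97,107): 10 bp
  [107,121): 14 bp
  [121,128): 7 bp
  [128,138): 10 bp
  [138,149): 11 bp
  [149,159): 10 bp
  [159,167): 8 bp
  [167,174): 7 bp
  [174,181): 7 bp
  [181,188): 7 bp
  [188,197): 9 bp
  [197,217): 20 bp
  [217,222): 5 bp
  [222,227): 5 bp

[5,5,5,7,7,7,7,7,7,8,8,9,10,10,10,10,11,12,13,14,15,20,20]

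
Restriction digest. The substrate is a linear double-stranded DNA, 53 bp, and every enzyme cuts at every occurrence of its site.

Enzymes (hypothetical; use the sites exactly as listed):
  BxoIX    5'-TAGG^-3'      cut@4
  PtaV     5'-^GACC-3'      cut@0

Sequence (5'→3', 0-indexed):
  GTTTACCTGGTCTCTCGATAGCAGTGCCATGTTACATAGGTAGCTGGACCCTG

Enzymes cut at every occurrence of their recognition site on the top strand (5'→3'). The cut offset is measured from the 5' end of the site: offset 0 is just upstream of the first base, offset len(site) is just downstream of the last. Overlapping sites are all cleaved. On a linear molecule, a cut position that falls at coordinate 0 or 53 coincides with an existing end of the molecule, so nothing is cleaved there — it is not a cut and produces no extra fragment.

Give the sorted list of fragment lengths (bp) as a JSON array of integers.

[6,7,40]

Per-enzyme occurrences:
  BxoIX TAGG/4: at [36] ⇒ [40]
  PtaV GACC/0: at [46] ⇒ [46]

All cut coordinates (distinct, sorted): [40, 46]

Fragments:
  [0,40): 40 bp
  [40,46): 6 bp
  [46,53): 7 bp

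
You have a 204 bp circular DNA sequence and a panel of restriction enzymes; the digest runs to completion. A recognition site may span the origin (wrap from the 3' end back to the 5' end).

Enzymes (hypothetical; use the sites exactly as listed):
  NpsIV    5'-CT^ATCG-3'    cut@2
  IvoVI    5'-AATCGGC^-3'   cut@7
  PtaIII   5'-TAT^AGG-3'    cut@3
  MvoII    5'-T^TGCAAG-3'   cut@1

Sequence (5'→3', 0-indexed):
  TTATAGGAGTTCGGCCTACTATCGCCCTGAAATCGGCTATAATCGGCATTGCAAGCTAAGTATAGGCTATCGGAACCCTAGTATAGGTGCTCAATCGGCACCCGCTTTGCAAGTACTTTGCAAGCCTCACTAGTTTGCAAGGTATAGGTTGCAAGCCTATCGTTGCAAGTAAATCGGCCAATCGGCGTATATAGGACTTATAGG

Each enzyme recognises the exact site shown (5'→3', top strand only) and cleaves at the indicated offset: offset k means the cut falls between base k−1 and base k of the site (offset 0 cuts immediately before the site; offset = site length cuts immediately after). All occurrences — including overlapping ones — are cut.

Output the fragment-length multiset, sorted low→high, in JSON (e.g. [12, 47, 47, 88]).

Site scan:
  NpsIV CTATCG/2: at [18, 66, 156] ⇒ [20, 68, 158]
  IvoVI AATCGGC/7: at [30, 40, 92, 171, 179] ⇒ [37, 47, 99, 178, 186]
  PtaIII TATAGG/3: at [1, 60, 81, 142, 189, 198] ⇒ [4, 63, 84, 145, 192, 201]
  MvoII TTGCAAG/1: at [48, 106, 117, 134, 148, 162] ⇒ [49, 107, 118, 135, 149, 163]

All cut coordinates (distinct, sorted): [4, 20, 37, 47, 49, 63, 68, 84, 99, 107, 118, 135, 145, 149, 158, 163, 178, 186, 192, 201]

Fragment lengths:
  4→20: 16 bp
  20→37: 17 bp
  37→47: 10 bp
  47→49: 2 bp
  49→63: 14 bp
  63→68: 5 bp
  68→84: 16 bp
  84→99: 15 bp
  99→107: 8 bp
  107→118: 11 bp
  118→135: 17 bp
  135→145: 10 bp
  145→149: 4 bp
  149→158: 9 bp
  158→163: 5 bp
  163→178: 15 bp
  178→186: 8 bp
  186→192: 6 bp
  192→201: 9 bp
  201→4 (wrap): 204-201+4 = 7 bp

[2,4,5,5,6,7,8,8,9,9,10,10,11,14,15,15,16,16,17,17]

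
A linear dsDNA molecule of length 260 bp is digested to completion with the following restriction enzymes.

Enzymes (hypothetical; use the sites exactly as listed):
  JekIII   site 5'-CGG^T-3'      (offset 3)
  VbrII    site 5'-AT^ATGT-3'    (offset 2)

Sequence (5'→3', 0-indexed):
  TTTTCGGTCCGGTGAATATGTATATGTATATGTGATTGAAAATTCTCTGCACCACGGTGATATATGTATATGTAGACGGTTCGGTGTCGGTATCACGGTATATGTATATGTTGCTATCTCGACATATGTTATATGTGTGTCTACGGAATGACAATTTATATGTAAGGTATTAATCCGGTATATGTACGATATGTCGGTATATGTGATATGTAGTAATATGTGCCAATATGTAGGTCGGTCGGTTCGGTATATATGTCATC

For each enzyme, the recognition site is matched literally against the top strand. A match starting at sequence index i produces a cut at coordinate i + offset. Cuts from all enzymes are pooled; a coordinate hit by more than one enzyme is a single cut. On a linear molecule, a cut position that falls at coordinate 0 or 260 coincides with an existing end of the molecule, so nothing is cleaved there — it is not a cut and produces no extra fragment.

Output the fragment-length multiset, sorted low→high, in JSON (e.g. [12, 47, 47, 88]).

[3,3,3,4,5,5,5,5,5,6,6,6,6,6,6,7,7,7,7,8,8,9,10,10,10,11,18,19,27,28]

Scan for sites:
  JekIII (CGGT, off=3): starts [4, 9, 54, 76, 81, 87, 95, 175, 194, 235, 239, 244] → cuts [7, 12, 57, 79, 84, 90, 98, 178, 197, 238, 242, 247]
  VbrII (ATATGT, off=2): starts [15, 21, 27, 61, 67, 99, 105, 123, 130, 157, 179, 188, 198, 205, 215, 225, 250] → cuts [17, 23, 29, 63, 69, 101, 107, 125, 132, 159, 181, 190, 200, 207, 217, 227, 252]

Pooled cuts: [7, 12, 17, 23, 29, 57, 63, 69, 79, 84, 90, 98, 101, 107, 125, 132, 159, 178, 181, 190, 197, 200, 207, 217, 227, 238, 242, 247, 252]

Fragments:
  [0,7): 7 bp
  [7,12): 5 bp
  [12,17): 5 bp
  [17,23): 6 bp
  [23,29): 6 bp
  [29,57): 28 bp
  [57,63): 6 bp
  [63,69): 6 bp
  [69,79): 10 bp
  [79,84): 5 bp
  [84,90): 6 bp
  [90,98): 8 bp
  [98,101): 3 bp
  [101,107): 6 bp
  [107,125): 18 bp
  [125,132): 7 bp
  [132,159): 27 bp
  [159,178): 19 bp
  [178,181): 3 bp
  [181,190): 9 bp
  [190,197): 7 bp
  [197,200): 3 bp
  [200,207): 7 bp
  [207,217): 10 bp
  [217,227): 10 bp
  [227,238): 11 bp
  [238,242): 4 bp
  [242,247): 5 bp
  [247,252): 5 bp
  [252,260): 8 bp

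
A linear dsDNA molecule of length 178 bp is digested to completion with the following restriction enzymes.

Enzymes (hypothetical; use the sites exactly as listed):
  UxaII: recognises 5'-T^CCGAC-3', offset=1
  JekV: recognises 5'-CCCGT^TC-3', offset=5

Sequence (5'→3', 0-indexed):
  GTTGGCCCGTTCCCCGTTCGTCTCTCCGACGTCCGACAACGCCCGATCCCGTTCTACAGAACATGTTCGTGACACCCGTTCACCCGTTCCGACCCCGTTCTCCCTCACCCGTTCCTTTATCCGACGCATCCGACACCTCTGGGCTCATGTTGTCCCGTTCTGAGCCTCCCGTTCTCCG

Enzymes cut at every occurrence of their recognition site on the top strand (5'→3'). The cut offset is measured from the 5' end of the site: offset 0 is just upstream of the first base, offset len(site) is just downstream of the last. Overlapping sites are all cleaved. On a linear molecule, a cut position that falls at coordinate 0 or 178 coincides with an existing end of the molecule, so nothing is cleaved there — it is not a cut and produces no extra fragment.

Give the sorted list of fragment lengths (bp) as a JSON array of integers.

[1,6,7,7,8,8,8,9,10,10,14,14,20,27,29]

Site scan:
  UxaII TCCGAC/1: at [24, 31, 87, 119, 128] ⇒ [25, 32, 88, 120, 129]
  JekV CCCGTTC/5: at [5, 12, 47, 74, 82, 93, 107, 153, 167] ⇒ [10, 17, 52, 79, 87, 98, 112, 158, 172]

Pooled cuts: [10, 17, 25, 32, 52, 79, 87, 88, 98, 112, 120, 129, 158, 172]

Fragment lengths:
  [0,10): 10 bp
  [10,17): 7 bp
  [17,25): 8 bp
  [25,32): 7 bp
  [32,52): 20 bp
  [52,79): 27 bp
  [79,87): 8 bp
  [87,88): 1 bp
  [88,98): 10 bp
  [98,112): 14 bp
  [112,120): 8 bp
  [120,129): 9 bp
  [129,158): 29 bp
  [158,172): 14 bp
  [172,178): 6 bp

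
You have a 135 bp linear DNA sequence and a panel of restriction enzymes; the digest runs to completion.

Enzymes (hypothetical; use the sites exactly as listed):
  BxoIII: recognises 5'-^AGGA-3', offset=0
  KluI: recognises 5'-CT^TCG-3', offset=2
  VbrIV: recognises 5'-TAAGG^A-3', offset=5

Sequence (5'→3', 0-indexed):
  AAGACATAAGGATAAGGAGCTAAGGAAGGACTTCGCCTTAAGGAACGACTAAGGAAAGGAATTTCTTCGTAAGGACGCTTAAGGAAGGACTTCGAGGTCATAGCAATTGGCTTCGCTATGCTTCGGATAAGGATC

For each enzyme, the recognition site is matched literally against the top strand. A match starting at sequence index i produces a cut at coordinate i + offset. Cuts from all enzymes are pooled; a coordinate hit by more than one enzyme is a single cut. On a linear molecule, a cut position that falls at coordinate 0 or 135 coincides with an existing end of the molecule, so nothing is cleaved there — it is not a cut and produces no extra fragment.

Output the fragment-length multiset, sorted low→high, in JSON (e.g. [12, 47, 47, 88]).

Scan for sites:
  BxoIII AGGA/0: at [8, 14, 22, 26, 40, 51, 56, 71, 81, 85, 129] ⇒ [8, 14, 22, 26, 40, 51, 56, 71, 81, 85, 129]
  KluI CTTCG/2: at [30, 64, 89, 110, 120] ⇒ [32, 66, 91, 112, 122]
  VbrIV TAAGGA/5: at [6, 12, 20, 38, 49, 69, 79, 127] ⇒ [11, 17, 25, 43, 54, 74, 84, 132]

Pooled cuts: [8, 11, 14, 17, 22, 25, 26, 32, 40, 43, 51, 54, 56, 66, 71, 74, 81, 84, 85, 91, 112, 122, 129, 132]

Fragment lengths:
  [0,8): 8 bp
  [8,11): 3 bp
  [11,14): 3 bp
  [14,17): 3 bp
  [17,22): 5 bp
  [22,25): 3 bp
  [25,26): 1 bp
  [26,32): 6 bp
  [32,40): 8 bp
  [40,43): 3 bp
  [43,51): 8 bp
  [51,54): 3 bp
  [54,56): 2 bp
  [56,66): 10 bp
  [66,71): 5 bp
  [71,74): 3 bp
  [74,81): 7 bp
  [81,84): 3 bp
  [84,85): 1 bp
  [85,91): 6 bp
  [91,112): 21 bp
  [112,122): 10 bp
  [122,129): 7 bp
  [129,132): 3 bp
  [132,135): 3 bp

[1,1,2,3,3,3,3,3,3,3,3,3,3,5,5,6,6,7,7,8,8,8,10,10,21]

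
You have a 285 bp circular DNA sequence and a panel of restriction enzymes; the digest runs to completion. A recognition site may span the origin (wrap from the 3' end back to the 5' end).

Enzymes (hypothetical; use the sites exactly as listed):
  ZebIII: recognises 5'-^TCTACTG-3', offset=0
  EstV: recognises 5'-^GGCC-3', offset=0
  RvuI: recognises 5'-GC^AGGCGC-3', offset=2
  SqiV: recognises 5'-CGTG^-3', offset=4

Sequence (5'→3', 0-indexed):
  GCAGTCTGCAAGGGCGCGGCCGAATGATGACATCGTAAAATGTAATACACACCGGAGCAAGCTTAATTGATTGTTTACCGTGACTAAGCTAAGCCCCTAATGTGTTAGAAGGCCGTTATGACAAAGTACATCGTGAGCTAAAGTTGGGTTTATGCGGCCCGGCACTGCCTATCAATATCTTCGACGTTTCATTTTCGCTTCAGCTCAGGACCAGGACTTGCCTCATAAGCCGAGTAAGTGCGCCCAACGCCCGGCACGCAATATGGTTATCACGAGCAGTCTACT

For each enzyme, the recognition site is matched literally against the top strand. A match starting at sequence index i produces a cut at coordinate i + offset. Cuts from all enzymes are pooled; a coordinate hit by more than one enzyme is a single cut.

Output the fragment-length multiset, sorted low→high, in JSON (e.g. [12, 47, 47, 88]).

Site scan:
  ZebIII TCTACTG/0: at [279] ⇒ [279]
  EstV GGCC/0: at [17, 110, 155] ⇒ [17, 110, 155]
  RvuI (GCAGGCGC, off=2): no sites
  SqiV CGTG/4: at [78, 131] ⇒ [82, 135]

Pooled cuts: [17, 82, 110, 135, 155, 279]

Fragment lengths:
  17→82: 65 bp
  82→110: 28 bp
  110→135: 25 bp
  135→155: 20 bp
  155→279: 124 bp
  279→17 (wrap): 285-279+17 = 23 bp

[20,23,25,28,65,124]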